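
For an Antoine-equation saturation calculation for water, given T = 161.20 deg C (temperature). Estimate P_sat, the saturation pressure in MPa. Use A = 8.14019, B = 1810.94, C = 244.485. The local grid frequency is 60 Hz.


P_sat = 10^(A - B/(C + T)) / 760 * 0.101325
P_sat = 10^(8.14019 - 1810.94/(244.485 + 161.20)) / 760 * 0.101325
P_sat = 0.63268 MPa


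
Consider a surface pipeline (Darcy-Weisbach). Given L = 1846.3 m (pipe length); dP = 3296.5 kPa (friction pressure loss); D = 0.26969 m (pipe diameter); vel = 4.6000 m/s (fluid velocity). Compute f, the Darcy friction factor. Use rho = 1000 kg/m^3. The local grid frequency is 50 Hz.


f = dP*1000 / ((L/D)*(rho*vel^2/2))
f = 3296.5*1000 / ((1846.3/0.26969)*(1000*4.6000^2/2))
f = 0.045512


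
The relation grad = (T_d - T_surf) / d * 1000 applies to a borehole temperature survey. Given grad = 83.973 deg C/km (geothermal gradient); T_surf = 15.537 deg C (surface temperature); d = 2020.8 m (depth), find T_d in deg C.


T_d = T_surf + grad * d / 1000
T_d = 15.537 + 83.973 * 2020.8 / 1000
T_d = 185.23 deg C


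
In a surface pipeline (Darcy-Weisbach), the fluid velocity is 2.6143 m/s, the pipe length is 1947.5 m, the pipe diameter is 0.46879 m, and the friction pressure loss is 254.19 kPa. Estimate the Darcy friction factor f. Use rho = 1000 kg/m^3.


f = dP*1000 / ((L/D)*(rho*vel^2/2))
f = 254.19*1000 / ((1947.5/0.46879)*(1000*2.6143^2/2))
f = 0.017905


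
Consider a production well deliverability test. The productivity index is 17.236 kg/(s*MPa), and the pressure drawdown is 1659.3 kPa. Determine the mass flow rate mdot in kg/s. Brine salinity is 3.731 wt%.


mdot = PI * dP / 1000
mdot = 17.236 * 1659.3 / 1000
mdot = 28.600 kg/s


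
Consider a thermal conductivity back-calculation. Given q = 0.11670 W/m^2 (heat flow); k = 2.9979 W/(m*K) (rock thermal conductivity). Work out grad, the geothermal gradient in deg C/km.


grad = q / k * 1000
grad = 0.11670 / 2.9979 * 1000
grad = 38.927 deg C/km


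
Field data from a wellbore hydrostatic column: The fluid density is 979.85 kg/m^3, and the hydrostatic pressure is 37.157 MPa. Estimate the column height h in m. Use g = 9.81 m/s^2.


h = P * 1e6 / (g * rho)
h = 37.157 * 1e6 / (9.81 * 979.85)
h = 3865.6 m


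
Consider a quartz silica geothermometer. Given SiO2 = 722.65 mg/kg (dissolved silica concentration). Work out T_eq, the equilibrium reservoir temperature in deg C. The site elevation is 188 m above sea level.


T_eq = 1309 / (5.19 - log10(SiO2)) - 273.15
T_eq = 1309 / (5.19 - log10(722.65)) - 273.15
T_eq = 288.39 deg C


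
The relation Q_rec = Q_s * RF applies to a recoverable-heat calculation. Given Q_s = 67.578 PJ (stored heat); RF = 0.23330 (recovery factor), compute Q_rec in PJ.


Q_rec = Q_s * RF
Q_rec = 67.578 * 0.23330
Q_rec = 15.766 PJ


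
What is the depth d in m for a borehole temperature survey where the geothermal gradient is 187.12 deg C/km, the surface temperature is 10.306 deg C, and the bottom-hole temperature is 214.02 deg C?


d = (T_d - T_surf) / grad * 1000
d = (214.02 - 10.306) / 187.12 * 1000
d = 1088.7 m


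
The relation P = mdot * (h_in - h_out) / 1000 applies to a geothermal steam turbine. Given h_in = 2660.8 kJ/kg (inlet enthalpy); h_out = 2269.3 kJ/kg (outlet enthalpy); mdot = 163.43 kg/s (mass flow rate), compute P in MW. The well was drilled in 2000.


P = mdot * (h_in - h_out) / 1000
P = 163.43 * (2660.8 - 2269.3) / 1000
P = 63.983 MW


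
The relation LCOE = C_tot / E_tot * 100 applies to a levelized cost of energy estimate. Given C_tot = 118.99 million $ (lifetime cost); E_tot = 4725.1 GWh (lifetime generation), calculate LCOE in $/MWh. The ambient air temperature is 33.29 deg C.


LCOE = C_tot / E_tot * 100
LCOE = 118.99 / 4725.1 * 100
LCOE = 2.518254 cents/kWh
Convert: 2.518254 cents/kWh * 10.0 = 25.183 $/MWh
LCOE = 25.183 $/MWh


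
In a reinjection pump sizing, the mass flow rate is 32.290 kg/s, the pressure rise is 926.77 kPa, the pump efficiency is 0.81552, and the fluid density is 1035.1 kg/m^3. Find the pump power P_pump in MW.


P_pump = mdot * dP / (rho * eta)
P_pump = 32.290 * 926.77 / (1035.1 * 0.81552)
P_pump = 35.45056 kW
Convert: 35.45056 kW * 0.001 = 0.035451 MW
P_pump = 0.035451 MW


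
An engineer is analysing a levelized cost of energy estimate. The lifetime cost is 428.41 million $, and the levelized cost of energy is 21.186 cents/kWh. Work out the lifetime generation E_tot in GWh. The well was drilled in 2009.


E_tot = C_tot / LCOE * 100
E_tot = 428.41 / 21.186 * 100
E_tot = 2022.1 GWh


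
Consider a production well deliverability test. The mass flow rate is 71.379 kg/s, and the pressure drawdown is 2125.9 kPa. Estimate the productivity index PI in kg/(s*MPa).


PI = mdot * 1000 / dP
PI = 71.379 * 1000 / 2125.9
PI = 33.576 kg/(s*MPa)


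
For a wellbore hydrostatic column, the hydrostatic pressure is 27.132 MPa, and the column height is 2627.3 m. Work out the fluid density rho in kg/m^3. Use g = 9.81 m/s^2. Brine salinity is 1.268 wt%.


rho = P * 1e6 / (g * h)
rho = 27.132 * 1e6 / (9.81 * 2627.3)
rho = 1052.7 kg/m^3


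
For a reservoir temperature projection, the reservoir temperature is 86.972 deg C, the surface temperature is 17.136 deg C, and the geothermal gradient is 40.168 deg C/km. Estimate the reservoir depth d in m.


d = (T_res - T_surf) / grad * 1000
d = (86.972 - 17.136) / 40.168 * 1000
d = 1738.6 m


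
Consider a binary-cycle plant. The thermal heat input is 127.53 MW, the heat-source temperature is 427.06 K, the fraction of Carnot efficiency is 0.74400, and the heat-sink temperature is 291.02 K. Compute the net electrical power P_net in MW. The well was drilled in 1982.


Step 1: eta = (1 - Tc/Th)*f = (1 - 291.02/427.06)*0.744 = 0.2370013
Step 2: P_net = eta * Q_in = 0.2370013 * 127.53 = 30.225 MW
P_net = 30.225 MW


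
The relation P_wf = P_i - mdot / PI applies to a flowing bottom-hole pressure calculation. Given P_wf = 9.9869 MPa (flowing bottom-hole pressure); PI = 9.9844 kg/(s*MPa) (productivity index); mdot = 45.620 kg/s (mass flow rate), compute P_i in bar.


P_i = P_wf + mdot / PI
P_i = 9.9869 + 45.620 / 9.9844
P_i = 14.55603 MPa
Convert: 14.55603 MPa * 10.0 = 145.56 bar
P_i = 145.56 bar


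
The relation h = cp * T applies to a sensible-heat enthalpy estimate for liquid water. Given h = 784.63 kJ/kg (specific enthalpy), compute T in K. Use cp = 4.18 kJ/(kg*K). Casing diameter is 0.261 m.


T = h / cp
T = 784.63 / 4.18
T = 187.7105 deg C
Convert to K: 187.7105 + 273.15 = 460.86 K
T = 460.86 K


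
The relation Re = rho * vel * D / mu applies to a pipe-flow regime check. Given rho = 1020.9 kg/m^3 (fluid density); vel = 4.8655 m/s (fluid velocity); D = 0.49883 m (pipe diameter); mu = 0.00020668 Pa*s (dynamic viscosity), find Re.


Re = rho * vel * D / mu
Re = 1020.9 * 4.8655 * 0.49883 / 0.00020668
Re = 1.1988e+07


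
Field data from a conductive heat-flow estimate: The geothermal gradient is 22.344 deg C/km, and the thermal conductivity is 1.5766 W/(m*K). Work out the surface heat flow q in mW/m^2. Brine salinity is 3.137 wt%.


q = k * grad / 1000
q = 1.5766 * 22.344 / 1000
q = 0.03522755 W/m^2
Convert: 0.03522755 W/m^2 * 1000.0 = 35.228 mW/m^2
q = 35.228 mW/m^2


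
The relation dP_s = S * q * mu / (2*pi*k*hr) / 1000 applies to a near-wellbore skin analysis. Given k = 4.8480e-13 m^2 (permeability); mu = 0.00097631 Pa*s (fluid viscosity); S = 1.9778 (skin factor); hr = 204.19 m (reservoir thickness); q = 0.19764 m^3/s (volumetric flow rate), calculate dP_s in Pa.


dP_s = S * q * mu / (2*pi*k*hr) / 1000
dP_s = 1.9778 * 0.19764 * 0.00097631 / (2*pi*4.8480e-13*204.19) / 1000
dP_s = 613.5755 kPa
Convert: 613.5755 kPa * 1000.0 = 6.1358e+05 Pa
dP_s = 6.1358e+05 Pa


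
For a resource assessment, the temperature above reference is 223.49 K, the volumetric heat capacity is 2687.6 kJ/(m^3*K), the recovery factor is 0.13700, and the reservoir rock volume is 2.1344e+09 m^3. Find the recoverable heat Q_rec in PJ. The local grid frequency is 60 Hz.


Step 1: Q_s = Vr*rhoc*dT/1e12 = 2.1344e+09*2687.6*223.49/1e12 = 1282.031 PJ
Step 2: Q_rec = Q_s * RF = 1282.031 * 0.137 = 175.64 PJ
Q_rec = 175.64 PJ


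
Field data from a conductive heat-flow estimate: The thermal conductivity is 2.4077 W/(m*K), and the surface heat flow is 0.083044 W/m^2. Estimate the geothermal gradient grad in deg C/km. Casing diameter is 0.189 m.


grad = q * 1000 / k
grad = 0.083044 * 1000 / 2.4077
grad = 34.491 deg C/km


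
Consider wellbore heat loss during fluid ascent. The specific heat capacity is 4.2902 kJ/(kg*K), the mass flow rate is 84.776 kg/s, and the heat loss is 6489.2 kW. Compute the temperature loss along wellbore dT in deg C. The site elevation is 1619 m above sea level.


dT = Q_loss / (mdot * cp)
dT = 6489.2 / (84.776 * 4.2902)
dT = 17.84188 K
Convert (temperature difference, 1 K = 1 deg C): 17.84188 K = 17.84188 deg C
dT = 17.842 deg C


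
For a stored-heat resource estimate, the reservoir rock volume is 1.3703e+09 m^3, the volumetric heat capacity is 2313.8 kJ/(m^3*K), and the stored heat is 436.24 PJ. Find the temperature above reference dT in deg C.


dT = Q_s * 1e12 / (Vr * rhoc)
dT = 436.24 * 1e12 / (1.3703e+09 * 2313.8)
dT = 137.5891 K
Convert (temperature difference, 1 K = 1 deg C): 137.5891 K = 137.5891 deg C
dT = 137.59 deg C


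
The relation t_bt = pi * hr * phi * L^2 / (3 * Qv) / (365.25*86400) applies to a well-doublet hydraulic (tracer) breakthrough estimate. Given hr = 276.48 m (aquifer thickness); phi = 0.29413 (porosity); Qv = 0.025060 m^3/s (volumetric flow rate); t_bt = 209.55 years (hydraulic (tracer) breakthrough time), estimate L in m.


L = sqrt(t_bt*365.25*86400*3*Qv / (pi*hr*phi))
L = sqrt(209.55*365.25*86400*3*0.025060 / (pi*276.48*0.29413))
L = 1395.0 m


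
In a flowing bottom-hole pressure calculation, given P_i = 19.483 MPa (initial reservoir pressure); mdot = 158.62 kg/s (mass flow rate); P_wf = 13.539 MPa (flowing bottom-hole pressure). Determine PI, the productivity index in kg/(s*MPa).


PI = mdot / (P_i - P_wf)
PI = 158.62 / (19.483 - 13.539)
PI = 26.686 kg/(s*MPa)


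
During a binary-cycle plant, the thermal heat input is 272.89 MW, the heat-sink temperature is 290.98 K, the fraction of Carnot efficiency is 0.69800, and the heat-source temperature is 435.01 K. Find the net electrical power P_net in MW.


Step 1: eta = (1 - Tc/Th)*f = (1 - 290.98/435.01)*0.698 = 0.2311049
Step 2: P_net = eta * Q_in = 0.2311049 * 272.89 = 63.066 MW
P_net = 63.066 MW


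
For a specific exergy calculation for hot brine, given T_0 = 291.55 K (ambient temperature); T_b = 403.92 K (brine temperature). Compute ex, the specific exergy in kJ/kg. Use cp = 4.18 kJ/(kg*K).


ex = cp * ((T_b - T_0) - T_0 * ln(T_b/T_0))
ex = 4.18 * ((403.92 - 291.55) - 291.55 * ln(403.92/291.55))
ex = 72.411 kJ/kg


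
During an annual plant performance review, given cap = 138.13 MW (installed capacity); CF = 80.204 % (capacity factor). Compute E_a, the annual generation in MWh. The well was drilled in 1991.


E_a = CF / 100 * cap * 8760
E_a = 80.204 / 100 * 138.13 * 8760
E_a = 9.7048e+05 MWh


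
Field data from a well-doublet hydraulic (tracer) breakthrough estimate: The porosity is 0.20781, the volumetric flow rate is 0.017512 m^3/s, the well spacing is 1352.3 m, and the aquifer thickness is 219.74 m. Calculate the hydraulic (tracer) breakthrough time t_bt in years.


t_bt = pi * hr * phi * L^2 / (3 * Qv) / (365.25*86400)
t_bt = pi * 219.74 * 0.20781 * 1352.3^2 / (3 * 0.017512) / (365.25*86400)
t_bt = 158.24 years


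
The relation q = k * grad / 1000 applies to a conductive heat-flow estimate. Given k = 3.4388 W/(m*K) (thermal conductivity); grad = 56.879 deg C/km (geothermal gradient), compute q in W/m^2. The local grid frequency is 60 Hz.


q = k * grad / 1000
q = 3.4388 * 56.879 / 1000
q = 0.19560 W/m^2


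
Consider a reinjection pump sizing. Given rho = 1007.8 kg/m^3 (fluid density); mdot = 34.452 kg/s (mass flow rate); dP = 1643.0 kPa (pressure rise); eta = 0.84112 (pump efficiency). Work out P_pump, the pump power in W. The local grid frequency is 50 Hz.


P_pump = mdot * dP / (rho * eta)
P_pump = 34.452 * 1643.0 / (1007.8 * 0.84112)
P_pump = 66.77589 kW
Convert: 66.77589 kW * 1000.0 = 66776 W
P_pump = 66776 W


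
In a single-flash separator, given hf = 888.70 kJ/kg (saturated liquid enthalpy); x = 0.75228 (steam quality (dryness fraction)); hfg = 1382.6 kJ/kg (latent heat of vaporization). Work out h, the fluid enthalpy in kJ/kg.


h = hf + x * hfg
h = 888.70 + 0.75228 * 1382.6
h = 1928.8 kJ/kg


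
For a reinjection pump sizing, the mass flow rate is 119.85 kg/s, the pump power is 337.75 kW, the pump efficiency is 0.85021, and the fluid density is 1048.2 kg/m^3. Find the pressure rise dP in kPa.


dP = P_pump * rho * eta / mdot
dP = 337.75 * 1048.2 * 0.85021 / 119.85
dP = 2511.5 kPa


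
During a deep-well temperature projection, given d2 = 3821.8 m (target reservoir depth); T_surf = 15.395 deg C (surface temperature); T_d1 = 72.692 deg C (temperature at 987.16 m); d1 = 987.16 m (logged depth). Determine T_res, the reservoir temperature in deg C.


Step 1: grad = (T_d1 - T_surf)/d1 * 1000 = (72.692 - 15.395)/987.16 * 1000 = 58.04226 deg C/km
Step 2: T_res = T_surf + grad*d2/1000 = 15.395 + 58.04226*3821.8/1000 = 237.22 deg C
T_res = 237.22 deg C


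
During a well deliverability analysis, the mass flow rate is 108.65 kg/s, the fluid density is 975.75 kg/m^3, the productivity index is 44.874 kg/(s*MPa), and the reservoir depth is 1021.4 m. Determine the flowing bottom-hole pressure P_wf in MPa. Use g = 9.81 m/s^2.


Step 1: P_i = rho*g*h/1e6 = 975.75*9.81*1021.4/1e6 = 9.776951 MPa
Step 2: P_wf = P_i - mdot/PI = 9.776951 - 108.65/44.874 = 7.3557 MPa
P_wf = 7.3557 MPa


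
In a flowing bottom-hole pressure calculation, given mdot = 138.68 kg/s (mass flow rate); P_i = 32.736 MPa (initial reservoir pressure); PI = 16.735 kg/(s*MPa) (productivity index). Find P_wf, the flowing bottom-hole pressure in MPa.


P_wf = P_i - mdot / PI
P_wf = 32.736 - 138.68 / 16.735
P_wf = 24.449 MPa


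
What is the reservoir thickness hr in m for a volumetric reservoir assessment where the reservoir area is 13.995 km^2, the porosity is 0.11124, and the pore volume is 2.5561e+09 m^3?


hr = Vp / (A * 1e6 * phi)
hr = 2.5561e+09 / (13.995 * 1e6 * 0.11124)
hr = 1641.9 m


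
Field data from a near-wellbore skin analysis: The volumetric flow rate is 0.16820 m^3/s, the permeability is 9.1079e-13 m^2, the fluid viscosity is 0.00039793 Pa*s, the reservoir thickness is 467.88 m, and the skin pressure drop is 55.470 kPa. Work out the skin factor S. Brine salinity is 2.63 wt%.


S = dP_s * 1000 * 2*pi*k*hr / (q*mu)
S = 55.470 * 1000 * 2*pi*9.1079e-13*467.88 / (0.16820*0.00039793)
S = 2.2190


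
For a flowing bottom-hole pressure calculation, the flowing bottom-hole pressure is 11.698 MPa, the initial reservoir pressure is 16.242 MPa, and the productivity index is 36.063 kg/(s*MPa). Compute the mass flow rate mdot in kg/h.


mdot = (P_i - P_wf) * PI
mdot = (16.242 - 11.698) * 36.063
mdot = 163.8703 kg/s
Convert: 163.8703 kg/s * 3600.0 = 5.8993e+05 kg/h
mdot = 5.8993e+05 kg/h


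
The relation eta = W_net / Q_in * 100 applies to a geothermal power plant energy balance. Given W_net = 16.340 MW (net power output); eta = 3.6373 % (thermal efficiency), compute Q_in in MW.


Q_in = W_net / (eta / 100)
Q_in = 16.340 / (3.6373 / 100)
Q_in = 449.23 MW


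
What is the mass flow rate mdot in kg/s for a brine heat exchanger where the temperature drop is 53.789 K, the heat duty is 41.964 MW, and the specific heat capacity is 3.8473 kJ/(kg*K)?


mdot = Q * 1000 / (cp * dT)
mdot = 41.964 * 1000 / (3.8473 * 53.789)
mdot = 202.78 kg/s


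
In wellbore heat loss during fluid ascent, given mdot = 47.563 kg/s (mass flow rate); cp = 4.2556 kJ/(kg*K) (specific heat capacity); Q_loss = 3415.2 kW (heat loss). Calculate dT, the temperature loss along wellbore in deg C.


dT = Q_loss / (mdot * cp)
dT = 3415.2 / (47.563 * 4.2556)
dT = 16.87276 K
Convert (temperature difference, 1 K = 1 deg C): 16.87276 K = 16.87276 deg C
dT = 16.873 deg C


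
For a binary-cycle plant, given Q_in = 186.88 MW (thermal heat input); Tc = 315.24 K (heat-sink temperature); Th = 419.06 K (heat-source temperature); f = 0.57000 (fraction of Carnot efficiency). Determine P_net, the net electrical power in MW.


Step 1: eta = (1 - Tc/Th)*f = (1 - 315.24/419.06)*0.57 = 0.1412146
Step 2: P_net = eta * Q_in = 0.1412146 * 186.88 = 26.390 MW
P_net = 26.390 MW


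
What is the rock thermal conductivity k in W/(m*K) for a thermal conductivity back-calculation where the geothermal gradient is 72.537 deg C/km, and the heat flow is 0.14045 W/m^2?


k = q / (grad / 1000)
k = 0.14045 / (72.537 / 1000)
k = 1.9363 W/(m*K)


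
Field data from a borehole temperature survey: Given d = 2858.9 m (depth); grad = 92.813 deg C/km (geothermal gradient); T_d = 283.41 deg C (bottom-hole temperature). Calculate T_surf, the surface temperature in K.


T_surf = T_d - grad * d / 1000
T_surf = 283.41 - 92.813 * 2858.9 / 1000
T_surf = 18.06691 deg C
Convert to K: 18.06691 + 273.15 = 291.22 K
T_surf = 291.22 K


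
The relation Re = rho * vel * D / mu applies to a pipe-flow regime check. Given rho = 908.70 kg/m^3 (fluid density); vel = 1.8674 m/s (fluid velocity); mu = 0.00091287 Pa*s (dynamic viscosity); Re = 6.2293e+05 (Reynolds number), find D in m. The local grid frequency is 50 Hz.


D = Re * mu / (rho * vel)
D = 6.2293e+05 * 0.00091287 / (908.70 * 1.8674)
D = 0.33511 m


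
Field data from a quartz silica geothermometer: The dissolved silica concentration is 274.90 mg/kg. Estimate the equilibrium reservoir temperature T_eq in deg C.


T_eq = 1309 / (5.19 - log10(SiO2)) - 273.15
T_eq = 1309 / (5.19 - log10(274.90)) - 273.15
T_eq = 202.71 deg C


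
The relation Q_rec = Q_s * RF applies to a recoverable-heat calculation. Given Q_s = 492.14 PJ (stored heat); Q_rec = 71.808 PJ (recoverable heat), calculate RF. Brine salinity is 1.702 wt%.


RF = Q_rec / Q_s
RF = 71.808 / 492.14
RF = 0.14591


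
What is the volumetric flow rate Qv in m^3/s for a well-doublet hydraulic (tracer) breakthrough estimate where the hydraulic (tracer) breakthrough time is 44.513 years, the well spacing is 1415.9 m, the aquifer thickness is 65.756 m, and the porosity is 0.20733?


Qv = pi*hr*phi*L^2 / (3*t_bt*365.25*86400)
Qv = pi*65.756*0.20733*1415.9^2 / (3*44.513*365.25*86400)
Qv = 0.020375 m^3/s


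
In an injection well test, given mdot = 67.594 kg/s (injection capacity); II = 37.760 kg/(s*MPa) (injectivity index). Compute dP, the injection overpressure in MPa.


dP = mdot * 1000 / II
dP = 67.594 * 1000 / 37.760
dP = 1790.095 kPa
Convert: 1790.095 kPa * 0.001 = 1.7901 MPa
dP = 1.7901 MPa


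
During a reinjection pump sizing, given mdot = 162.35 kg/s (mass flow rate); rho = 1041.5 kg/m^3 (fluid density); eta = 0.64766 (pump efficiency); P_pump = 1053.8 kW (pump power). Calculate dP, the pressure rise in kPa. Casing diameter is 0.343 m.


dP = P_pump * rho * eta / mdot
dP = 1053.8 * 1041.5 * 0.64766 / 162.35
dP = 4378.4 kPa


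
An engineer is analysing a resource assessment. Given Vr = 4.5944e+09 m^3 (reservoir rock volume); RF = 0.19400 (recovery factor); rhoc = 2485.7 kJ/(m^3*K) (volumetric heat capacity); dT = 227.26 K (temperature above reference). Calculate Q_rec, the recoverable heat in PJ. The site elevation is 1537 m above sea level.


Step 1: Q_s = Vr*rhoc*dT/1e12 = 4.5944e+09*2485.7*227.26/1e12 = 2595.377 PJ
Step 2: Q_rec = Q_s * RF = 2595.377 * 0.194 = 503.50 PJ
Q_rec = 503.50 PJ


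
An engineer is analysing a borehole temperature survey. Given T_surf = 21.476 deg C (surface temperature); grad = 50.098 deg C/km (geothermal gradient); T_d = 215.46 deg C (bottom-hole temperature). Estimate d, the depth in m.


d = (T_d - T_surf) / grad * 1000
d = (215.46 - 21.476) / 50.098 * 1000
d = 3872.1 m


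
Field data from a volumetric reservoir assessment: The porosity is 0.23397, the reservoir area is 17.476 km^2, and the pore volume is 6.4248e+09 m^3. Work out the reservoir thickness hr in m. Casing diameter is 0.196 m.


hr = Vp / (A * 1e6 * phi)
hr = 6.4248e+09 / (17.476 * 1e6 * 0.23397)
hr = 1571.3 m


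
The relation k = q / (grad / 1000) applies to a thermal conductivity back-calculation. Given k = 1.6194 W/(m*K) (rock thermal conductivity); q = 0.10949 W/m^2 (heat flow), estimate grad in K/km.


grad = q / k * 1000
grad = 0.10949 / 1.6194 * 1000
grad = 67.61146 deg C/km
Convert: 67.61146 deg C/km * 1.0 = 67.611 K/km
grad = 67.611 K/km


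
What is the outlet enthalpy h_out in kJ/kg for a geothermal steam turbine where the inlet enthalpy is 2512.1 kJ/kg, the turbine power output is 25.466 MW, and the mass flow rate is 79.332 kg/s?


h_out = h_in - P * 1000 / mdot
h_out = 2512.1 - 25.466 * 1000 / 79.332
h_out = 2191.1 kJ/kg


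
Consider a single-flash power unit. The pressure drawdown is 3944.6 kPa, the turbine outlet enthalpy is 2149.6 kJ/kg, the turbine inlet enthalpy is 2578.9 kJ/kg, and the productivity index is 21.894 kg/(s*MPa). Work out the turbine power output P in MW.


Step 1: mdot = PI * dP / 1000 = 21.894 * 3944.6 / 1000 = 86.36307 kg/s
Step 2: P = mdot*(h_in - h_out)/1000 = 86.36307*(2578.9 - 2149.6)/1000 = 37.076 MW
P = 37.076 MW


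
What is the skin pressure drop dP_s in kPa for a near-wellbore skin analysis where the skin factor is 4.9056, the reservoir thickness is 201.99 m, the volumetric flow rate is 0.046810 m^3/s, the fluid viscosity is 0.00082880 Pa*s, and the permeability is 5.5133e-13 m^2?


dP_s = S * q * mu / (2*pi*k*hr) / 1000
dP_s = 4.9056 * 0.046810 * 0.00082880 / (2*pi*5.5133e-13*201.99) / 1000
dP_s = 271.99 kPa


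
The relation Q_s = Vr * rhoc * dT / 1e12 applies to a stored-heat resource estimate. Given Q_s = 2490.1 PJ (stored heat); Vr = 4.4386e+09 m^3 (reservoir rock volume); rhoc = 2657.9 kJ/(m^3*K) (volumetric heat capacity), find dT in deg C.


dT = Q_s * 1e12 / (Vr * rhoc)
dT = 2490.1 * 1e12 / (4.4386e+09 * 2657.9)
dT = 211.0727 K
Convert (temperature difference, 1 K = 1 deg C): 211.0727 K = 211.0727 deg C
dT = 211.07 deg C


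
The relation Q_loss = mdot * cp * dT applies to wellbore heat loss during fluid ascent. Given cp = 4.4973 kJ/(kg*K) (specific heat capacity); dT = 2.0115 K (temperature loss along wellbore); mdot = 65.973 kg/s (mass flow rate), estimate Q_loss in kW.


Q_loss = mdot * cp * dT
Q_loss = 65.973 * 4.4973 * 2.0115
Q_loss = 596.81 kW


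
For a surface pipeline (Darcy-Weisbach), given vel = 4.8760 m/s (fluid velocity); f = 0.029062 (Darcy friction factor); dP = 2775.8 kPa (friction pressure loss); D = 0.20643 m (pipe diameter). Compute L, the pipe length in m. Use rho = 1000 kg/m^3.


L = dP*1000*D / (f*rho*vel^2/2)
L = 2775.8*1000*0.20643 / (0.029062*1000*4.8760^2/2)
L = 1658.6 m


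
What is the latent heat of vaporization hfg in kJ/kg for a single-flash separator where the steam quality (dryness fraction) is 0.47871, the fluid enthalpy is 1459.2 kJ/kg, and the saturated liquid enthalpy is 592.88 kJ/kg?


hfg = (h - hf) / x
hfg = (1459.2 - 592.88) / 0.47871
hfg = 1809.7 kJ/kg


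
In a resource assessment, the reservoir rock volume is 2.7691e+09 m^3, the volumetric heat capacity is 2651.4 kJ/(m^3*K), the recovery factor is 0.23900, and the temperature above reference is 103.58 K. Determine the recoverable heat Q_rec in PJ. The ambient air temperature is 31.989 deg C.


Step 1: Q_s = Vr*rhoc*dT/1e12 = 2.7691e+09*2651.4*103.58/1e12 = 760.4835 PJ
Step 2: Q_rec = Q_s * RF = 760.4835 * 0.239 = 181.76 PJ
Q_rec = 181.76 PJ


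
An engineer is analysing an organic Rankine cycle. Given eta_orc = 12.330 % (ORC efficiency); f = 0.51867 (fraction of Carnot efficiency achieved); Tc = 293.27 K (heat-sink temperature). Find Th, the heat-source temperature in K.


Th = Tc / (1 - (eta_orc/100)/f)
Th = 293.27 / (1 - (12.330/100)/0.51867)
Th = 384.73 K


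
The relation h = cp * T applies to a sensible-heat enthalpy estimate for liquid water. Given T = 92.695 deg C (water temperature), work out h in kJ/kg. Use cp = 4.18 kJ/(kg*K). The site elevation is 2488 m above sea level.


h = cp * T
h = 4.18 * 92.695
h = 387.47 kJ/kg


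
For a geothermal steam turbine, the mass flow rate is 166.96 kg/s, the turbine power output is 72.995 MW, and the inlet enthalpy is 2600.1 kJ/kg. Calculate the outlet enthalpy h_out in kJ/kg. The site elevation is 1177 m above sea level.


h_out = h_in - P * 1000 / mdot
h_out = 2600.1 - 72.995 * 1000 / 166.96
h_out = 2162.9 kJ/kg


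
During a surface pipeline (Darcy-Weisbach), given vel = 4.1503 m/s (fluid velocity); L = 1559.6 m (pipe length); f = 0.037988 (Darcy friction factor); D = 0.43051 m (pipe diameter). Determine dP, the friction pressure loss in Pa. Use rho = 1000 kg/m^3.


dP = f * (L/D) * (rho*vel^2/2) / 1000
dP = 0.037988 * (1559.6/0.43051) * (1000*4.1503^2/2) / 1000
dP = 1185.238 kPa
Convert: 1185.238 kPa * 1000.0 = 1.1852e+06 Pa
dP = 1.1852e+06 Pa


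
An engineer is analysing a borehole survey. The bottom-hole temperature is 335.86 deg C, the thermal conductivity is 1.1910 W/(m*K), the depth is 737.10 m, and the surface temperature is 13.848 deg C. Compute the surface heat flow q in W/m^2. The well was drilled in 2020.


Step 1: grad = (T_d - T_surf)/d * 1000 = (335.86 - 13.848)/737.1 * 1000 = 436.8634 deg C/km
Step 2: q = k * grad / 1000 = 1.191 * 436.8634 / 1000 = 0.52030 W/m^2
q = 0.52030 W/m^2


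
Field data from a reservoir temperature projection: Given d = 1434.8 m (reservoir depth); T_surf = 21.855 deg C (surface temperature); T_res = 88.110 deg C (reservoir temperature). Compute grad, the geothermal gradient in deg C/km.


grad = (T_res - T_surf) / d * 1000
grad = (88.110 - 21.855) / 1434.8 * 1000
grad = 46.177 deg C/km


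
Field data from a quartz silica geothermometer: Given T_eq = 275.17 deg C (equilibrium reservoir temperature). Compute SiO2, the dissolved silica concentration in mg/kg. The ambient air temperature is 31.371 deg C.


SiO2 = 10^(5.19 - 1309/(T_eq + 273.15))
SiO2 = 10^(5.19 - 1309/(275.17 + 273.15))
SiO2 = 634.90 mg/kg


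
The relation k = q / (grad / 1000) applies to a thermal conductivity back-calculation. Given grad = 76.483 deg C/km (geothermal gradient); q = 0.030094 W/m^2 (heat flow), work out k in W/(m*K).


k = q / (grad / 1000)
k = 0.030094 / (76.483 / 1000)
k = 0.39347 W/(m*K)


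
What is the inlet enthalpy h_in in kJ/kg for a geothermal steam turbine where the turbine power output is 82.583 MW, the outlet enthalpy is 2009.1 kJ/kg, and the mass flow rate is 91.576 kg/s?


h_in = h_out + P * 1000 / mdot
h_in = 2009.1 + 82.583 * 1000 / 91.576
h_in = 2910.9 kJ/kg


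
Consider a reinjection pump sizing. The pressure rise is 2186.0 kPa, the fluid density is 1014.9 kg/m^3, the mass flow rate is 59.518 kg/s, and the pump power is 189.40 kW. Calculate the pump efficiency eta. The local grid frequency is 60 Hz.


eta = mdot * dP / (rho * P_pump)
eta = 59.518 * 2186.0 / (1014.9 * 189.40)
eta = 0.67685


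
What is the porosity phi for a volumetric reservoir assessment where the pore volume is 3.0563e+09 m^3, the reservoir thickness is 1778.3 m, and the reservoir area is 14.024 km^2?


phi = Vp / (A * 1e6 * hr)
phi = 3.0563e+09 / (14.024 * 1e6 * 1778.3)
phi = 0.12255


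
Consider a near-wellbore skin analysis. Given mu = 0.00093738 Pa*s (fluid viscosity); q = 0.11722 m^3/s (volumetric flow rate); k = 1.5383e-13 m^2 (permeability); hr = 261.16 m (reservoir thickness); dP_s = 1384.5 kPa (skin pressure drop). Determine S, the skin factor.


S = dP_s * 1000 * 2*pi*k*hr / (q*mu)
S = 1384.5 * 1000 * 2*pi*1.5383e-13*261.16 / (0.11722*0.00093738)
S = 3.1806


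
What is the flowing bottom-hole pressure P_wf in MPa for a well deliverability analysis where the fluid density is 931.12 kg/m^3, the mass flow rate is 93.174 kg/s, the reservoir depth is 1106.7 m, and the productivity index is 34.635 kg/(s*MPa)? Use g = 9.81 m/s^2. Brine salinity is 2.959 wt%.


Step 1: P_i = rho*g*h/1e6 = 931.12*9.81*1106.7/1e6 = 10.10892 MPa
Step 2: P_wf = P_i - mdot/PI = 10.10892 - 93.174/34.635 = 7.4188 MPa
P_wf = 7.4188 MPa


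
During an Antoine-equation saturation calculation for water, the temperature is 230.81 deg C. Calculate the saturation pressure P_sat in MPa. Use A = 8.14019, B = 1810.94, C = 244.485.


P_sat = 10^(A - B/(C + T)) / 760 * 0.101325
P_sat = 10^(8.14019 - 1810.94/(244.485 + 230.81)) / 760 * 0.101325
P_sat = 2.8507 MPa


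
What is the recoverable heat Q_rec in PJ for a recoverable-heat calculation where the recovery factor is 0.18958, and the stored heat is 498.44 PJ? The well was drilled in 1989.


Q_rec = Q_s * RF
Q_rec = 498.44 * 0.18958
Q_rec = 94.494 PJ


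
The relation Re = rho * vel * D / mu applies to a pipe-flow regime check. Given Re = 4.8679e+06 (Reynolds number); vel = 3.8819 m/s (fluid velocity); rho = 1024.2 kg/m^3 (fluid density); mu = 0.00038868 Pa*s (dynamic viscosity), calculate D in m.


D = Re * mu / (rho * vel)
D = 4.8679e+06 * 0.00038868 / (1024.2 * 3.8819)
D = 0.47589 m


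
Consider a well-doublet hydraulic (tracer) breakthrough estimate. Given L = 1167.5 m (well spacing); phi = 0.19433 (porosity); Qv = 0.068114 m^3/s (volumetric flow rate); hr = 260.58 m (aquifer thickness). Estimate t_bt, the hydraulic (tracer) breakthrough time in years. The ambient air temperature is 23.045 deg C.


t_bt = pi * hr * phi * L^2 / (3 * Qv) / (365.25*86400)
t_bt = pi * 260.58 * 0.19433 * 1167.5^2 / (3 * 0.068114) / (365.25*86400)
t_bt = 33.627 years


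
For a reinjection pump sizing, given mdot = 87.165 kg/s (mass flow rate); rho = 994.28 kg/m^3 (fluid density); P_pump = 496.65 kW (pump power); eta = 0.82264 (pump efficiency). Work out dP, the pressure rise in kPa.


dP = P_pump * rho * eta / mdot
dP = 496.65 * 994.28 * 0.82264 / 87.165
dP = 4660.4 kPa


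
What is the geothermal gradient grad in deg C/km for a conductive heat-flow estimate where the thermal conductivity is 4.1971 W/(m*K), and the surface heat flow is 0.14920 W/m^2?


grad = q * 1000 / k
grad = 0.14920 * 1000 / 4.1971
grad = 35.548 deg C/km


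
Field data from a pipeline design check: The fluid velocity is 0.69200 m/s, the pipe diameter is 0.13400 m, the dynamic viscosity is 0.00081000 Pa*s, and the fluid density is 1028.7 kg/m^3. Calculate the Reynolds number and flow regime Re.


Step 1: Re = rho*vel*D/mu = 1028.7*0.692*0.134/0.00081 = 1.1776e+05
Step 2: Re = 1.1776e+05 > 4000, so flow is turbulent.
Re = 1.1776e+05 (turbulent)


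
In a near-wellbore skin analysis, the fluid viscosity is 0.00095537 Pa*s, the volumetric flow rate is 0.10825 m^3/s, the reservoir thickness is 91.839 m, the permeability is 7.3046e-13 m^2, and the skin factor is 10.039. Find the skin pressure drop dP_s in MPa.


dP_s = S * q * mu / (2*pi*k*hr) / 1000
dP_s = 10.039 * 0.10825 * 0.00095537 / (2*pi*7.3046e-13*91.839) / 1000
dP_s = 2463.125 kPa
Convert: 2463.125 kPa * 0.001 = 2.4631 MPa
dP_s = 2.4631 MPa


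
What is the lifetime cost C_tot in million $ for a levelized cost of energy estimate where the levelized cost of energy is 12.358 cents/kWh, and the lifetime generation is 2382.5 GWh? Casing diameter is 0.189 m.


C_tot = LCOE / 100 * E_tot
C_tot = 12.358 / 100 * 2382.5
C_tot = 294.43 million $


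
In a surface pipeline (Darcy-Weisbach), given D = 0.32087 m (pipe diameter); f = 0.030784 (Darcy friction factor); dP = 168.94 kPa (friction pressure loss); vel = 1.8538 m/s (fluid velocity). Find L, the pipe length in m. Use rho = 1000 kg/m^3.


L = dP*1000*D / (f*rho*vel^2/2)
L = 168.94*1000*0.32087 / (0.030784*1000*1.8538^2/2)
L = 1024.8 m


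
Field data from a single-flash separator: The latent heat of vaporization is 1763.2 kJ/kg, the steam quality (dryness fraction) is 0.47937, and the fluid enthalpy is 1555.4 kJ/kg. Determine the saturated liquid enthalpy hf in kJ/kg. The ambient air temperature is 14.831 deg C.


hf = h - x * hfg
hf = 1555.4 - 0.47937 * 1763.2
hf = 710.17 kJ/kg


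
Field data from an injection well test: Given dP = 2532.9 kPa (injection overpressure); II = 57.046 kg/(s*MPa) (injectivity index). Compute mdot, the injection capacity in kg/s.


mdot = II * dP / 1000
mdot = 57.046 * 2532.9 / 1000
mdot = 144.49 kg/s


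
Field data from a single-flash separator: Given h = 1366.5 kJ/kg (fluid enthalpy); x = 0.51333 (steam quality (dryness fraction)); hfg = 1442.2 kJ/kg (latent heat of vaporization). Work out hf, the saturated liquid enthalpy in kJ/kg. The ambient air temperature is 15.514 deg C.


hf = h - x * hfg
hf = 1366.5 - 0.51333 * 1442.2
hf = 626.18 kJ/kg


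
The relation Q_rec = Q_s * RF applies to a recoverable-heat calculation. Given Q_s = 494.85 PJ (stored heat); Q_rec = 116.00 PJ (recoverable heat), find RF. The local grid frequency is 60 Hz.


RF = Q_rec / Q_s
RF = 116.00 / 494.85
RF = 0.23441


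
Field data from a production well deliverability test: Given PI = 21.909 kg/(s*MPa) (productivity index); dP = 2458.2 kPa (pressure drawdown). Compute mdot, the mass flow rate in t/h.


mdot = PI * dP / 1000
mdot = 21.909 * 2458.2 / 1000
mdot = 53.85670 kg/s
Convert: 53.85670 kg/s * 3.6 = 193.88 t/h
mdot = 193.88 t/h


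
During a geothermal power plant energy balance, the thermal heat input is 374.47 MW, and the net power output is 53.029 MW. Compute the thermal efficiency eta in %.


eta = W_net / Q_in * 100
eta = 53.029 / 374.47 * 100
eta = 14.161 %


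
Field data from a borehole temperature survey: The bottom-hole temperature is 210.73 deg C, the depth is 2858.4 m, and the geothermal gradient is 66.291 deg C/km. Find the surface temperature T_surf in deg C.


T_surf = T_d - grad * d / 1000
T_surf = 210.73 - 66.291 * 2858.4 / 1000
T_surf = 21.244 deg C


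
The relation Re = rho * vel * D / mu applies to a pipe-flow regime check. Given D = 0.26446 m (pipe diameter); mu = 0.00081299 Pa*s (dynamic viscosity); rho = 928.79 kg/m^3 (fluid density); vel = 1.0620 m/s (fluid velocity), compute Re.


Re = rho * vel * D / mu
Re = 928.79 * 1.0620 * 0.26446 / 0.00081299
Re = 3.2086e+05


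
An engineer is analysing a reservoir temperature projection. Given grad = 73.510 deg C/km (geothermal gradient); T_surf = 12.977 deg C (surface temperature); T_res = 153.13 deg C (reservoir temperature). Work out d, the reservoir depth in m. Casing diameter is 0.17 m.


d = (T_res - T_surf) / grad * 1000
d = (153.13 - 12.977) / 73.510 * 1000
d = 1906.6 m


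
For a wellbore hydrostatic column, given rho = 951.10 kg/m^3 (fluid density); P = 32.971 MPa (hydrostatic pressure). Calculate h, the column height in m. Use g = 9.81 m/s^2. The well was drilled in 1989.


h = P * 1e6 / (g * rho)
h = 32.971 * 1e6 / (9.81 * 951.10)
h = 3533.8 m


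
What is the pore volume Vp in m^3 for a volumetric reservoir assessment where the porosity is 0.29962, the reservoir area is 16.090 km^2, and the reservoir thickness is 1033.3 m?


Vp = A * 1e6 * hr * phi
Vp = 16.090 * 1e6 * 1033.3 * 0.29962
Vp = 4.9814e+09 m^3


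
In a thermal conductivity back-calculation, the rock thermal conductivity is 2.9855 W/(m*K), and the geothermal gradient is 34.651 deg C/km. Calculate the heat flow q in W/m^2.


q = k * grad / 1000
q = 2.9855 * 34.651 / 1000
q = 0.10345 W/m^2


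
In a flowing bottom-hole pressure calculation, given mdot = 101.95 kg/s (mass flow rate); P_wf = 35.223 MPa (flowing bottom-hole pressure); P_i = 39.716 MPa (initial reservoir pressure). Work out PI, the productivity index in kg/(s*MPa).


PI = mdot / (P_i - P_wf)
PI = 101.95 / (39.716 - 35.223)
PI = 22.691 kg/(s*MPa)


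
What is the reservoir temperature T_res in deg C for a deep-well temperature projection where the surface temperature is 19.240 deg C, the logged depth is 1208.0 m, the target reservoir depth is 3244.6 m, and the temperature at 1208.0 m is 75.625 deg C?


Step 1: grad = (T_d1 - T_surf)/d1 * 1000 = (75.625 - 19.24)/1208.0 * 1000 = 46.67632 deg C/km
Step 2: T_res = T_surf + grad*d2/1000 = 19.24 + 46.67632*3244.6/1000 = 170.69 deg C
T_res = 170.69 deg C


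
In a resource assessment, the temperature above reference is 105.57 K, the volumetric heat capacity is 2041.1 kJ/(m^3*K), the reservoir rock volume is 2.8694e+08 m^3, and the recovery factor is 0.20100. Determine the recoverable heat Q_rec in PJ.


Step 1: Q_s = Vr*rhoc*dT/1e12 = 2.8694e+08*2041.1*105.57/1e12 = 61.82952 PJ
Step 2: Q_rec = Q_s * RF = 61.82952 * 0.201 = 12.428 PJ
Q_rec = 12.428 PJ


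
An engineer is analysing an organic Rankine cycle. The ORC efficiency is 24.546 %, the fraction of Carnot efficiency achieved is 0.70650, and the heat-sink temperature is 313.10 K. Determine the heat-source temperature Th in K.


Th = Tc / (1 - (eta_orc/100)/f)
Th = 313.10 / (1 - (24.546/100)/0.70650)
Th = 479.80 K


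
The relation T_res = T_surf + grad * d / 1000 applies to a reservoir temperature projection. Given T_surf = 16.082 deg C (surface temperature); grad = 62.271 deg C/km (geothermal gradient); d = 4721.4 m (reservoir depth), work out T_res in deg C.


T_res = T_surf + grad * d / 1000
T_res = 16.082 + 62.271 * 4721.4 / 1000
T_res = 310.09 deg C


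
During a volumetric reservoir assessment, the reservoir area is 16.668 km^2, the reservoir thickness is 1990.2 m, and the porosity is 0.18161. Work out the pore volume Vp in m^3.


Vp = A * 1e6 * hr * phi
Vp = 16.668 * 1e6 * 1990.2 * 0.18161
Vp = 6.0245e+09 m^3


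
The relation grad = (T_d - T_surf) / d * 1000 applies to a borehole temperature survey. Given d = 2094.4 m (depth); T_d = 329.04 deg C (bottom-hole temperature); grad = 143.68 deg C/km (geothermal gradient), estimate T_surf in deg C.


T_surf = T_d - grad * d / 1000
T_surf = 329.04 - 143.68 * 2094.4 / 1000
T_surf = 28.117 deg C


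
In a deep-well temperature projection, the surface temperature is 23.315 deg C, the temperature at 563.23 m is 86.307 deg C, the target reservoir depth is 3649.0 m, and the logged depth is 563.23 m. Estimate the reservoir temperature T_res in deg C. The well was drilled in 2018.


Step 1: grad = (T_d1 - T_surf)/d1 * 1000 = (86.307 - 23.315)/563.23 * 1000 = 111.8406 deg C/km
Step 2: T_res = T_surf + grad*d2/1000 = 23.315 + 111.8406*3649.0/1000 = 431.42 deg C
T_res = 431.42 deg C


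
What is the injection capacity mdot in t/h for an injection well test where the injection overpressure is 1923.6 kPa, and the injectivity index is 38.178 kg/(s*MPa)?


mdot = II * dP / 1000
mdot = 38.178 * 1923.6 / 1000
mdot = 73.43920 kg/s
Convert: 73.43920 kg/s * 3.6 = 264.38 t/h
mdot = 264.38 t/h


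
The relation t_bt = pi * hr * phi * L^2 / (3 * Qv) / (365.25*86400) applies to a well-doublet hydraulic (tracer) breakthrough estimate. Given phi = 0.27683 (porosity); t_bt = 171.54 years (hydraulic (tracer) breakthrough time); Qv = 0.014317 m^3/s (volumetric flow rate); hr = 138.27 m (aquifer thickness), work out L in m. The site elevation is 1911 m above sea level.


L = sqrt(t_bt*365.25*86400*3*Qv / (pi*hr*phi))
L = sqrt(171.54*365.25*86400*3*0.014317 / (pi*138.27*0.27683))
L = 1390.5 m


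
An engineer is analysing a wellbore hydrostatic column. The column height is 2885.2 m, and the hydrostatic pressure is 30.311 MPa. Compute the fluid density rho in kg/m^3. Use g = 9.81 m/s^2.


rho = P * 1e6 / (g * h)
rho = 30.311 * 1e6 / (9.81 * 2885.2)
rho = 1070.9 kg/m^3


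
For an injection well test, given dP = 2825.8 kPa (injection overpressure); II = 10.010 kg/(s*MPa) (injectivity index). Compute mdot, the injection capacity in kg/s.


mdot = II * dP / 1000
mdot = 10.010 * 2825.8 / 1000
mdot = 28.286 kg/s


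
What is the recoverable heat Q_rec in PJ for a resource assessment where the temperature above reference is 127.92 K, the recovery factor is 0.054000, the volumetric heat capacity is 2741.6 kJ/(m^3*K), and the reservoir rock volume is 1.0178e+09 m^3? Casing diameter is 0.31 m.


Step 1: Q_s = Vr*rhoc*dT/1e12 = 1.0178e+09*2741.6*127.92/1e12 = 356.9480 PJ
Step 2: Q_rec = Q_s * RF = 356.9480 * 0.054 = 19.275 PJ
Q_rec = 19.275 PJ
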